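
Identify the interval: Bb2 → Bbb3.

B to B is the same letter name, plus an octave: an octave.
Bb2 to Bbb3 spans 11 semitones — one semitone narrower than the perfect octave (12) — giving a diminished octave.

diminished octave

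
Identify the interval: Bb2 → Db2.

Descending from Bb2 to Db2 is the same interval as ascending Db2 to Bb2.
D to B spans six letter names (D-E-F-G-A-B): a sixth.
Db2 to Bb2 is 9 semitones, matching the major sixth exactly, so the quality is major.

major sixth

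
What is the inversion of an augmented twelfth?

diminished 4th

First reduce the compound augmented twelfth to its simple form, an augmented fifth.
Interval numbers invert to sum to nine: 5 + 4 = 9, so a fifth inverts to a fourth.
The quality also flips — augmented becomes diminished — giving a diminished fourth.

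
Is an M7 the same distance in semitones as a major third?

No

A major seventh is 11 semitones but a major third is 4 semitones — different sizes.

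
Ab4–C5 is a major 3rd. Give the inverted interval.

The rule of nine gives the new number: 9 − 3 = 6, so a third becomes a sixth.
The quality also flips — major becomes minor — giving a minor sixth.

m6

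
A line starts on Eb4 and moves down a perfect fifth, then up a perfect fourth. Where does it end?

Eb4 down a perfect fifth → Ab3 (7 semitones).
Ab3 up a perfect fourth → Db4 (5 semitones).

Db4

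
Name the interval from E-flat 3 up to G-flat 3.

minor 3rd

E to G spans three letter names (E-F-G): a third.
At 3 semitones, Eb3→Gb3 falls one short of a major third: minor.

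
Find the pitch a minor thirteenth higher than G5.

Eb7

The thirteenth's letter: G up six letter names plus an octave → E.
Moving 20 semitones up from G5 (the size of a minor thirteenth) reaches Eb7.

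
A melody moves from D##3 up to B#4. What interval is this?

D to B spans six letter names (D-E-F-G-A-B), plus an octave, so the interval is some kind of thirteenth.
D##3 to B#4 is 20 semitones, a half step short of the major thirteenth (21), so this is minor.
(Equivalently, a compound minor sixth: a minor sixth plus an octave.)

minor thirteenth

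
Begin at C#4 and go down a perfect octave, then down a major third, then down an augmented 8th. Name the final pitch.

Down a perfect octave from C#4: C#3 (12 semitones down).
C#3 down a major third → A2 (4 semitones).
A2 down an augmented octave → Ab1 (13 semitones).

Ab1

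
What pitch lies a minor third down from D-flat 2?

B-flat 1

Three letter names down from D: B.
A minor third spans 3 semitones, so from Db2 the target pitch is Bb1.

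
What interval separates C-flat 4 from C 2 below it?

Descending from Cb4 to C2 is the same interval as ascending C2 to Cb4.
C to C is the same letter name, plus 2 octaves: a fifteenth.
The perfect fifteenth is 24 semitones; here we have 23, one semitone narrower: diminished.
(Equivalently, a compound diminished octave: a diminished octave plus an octave.)

d15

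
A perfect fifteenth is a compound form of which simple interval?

P8

Take out an octave (7 from the number): 15 − 7 = 8.
So a perfect fifteenth is an octave plus a perfect octave. The quality is unchanged.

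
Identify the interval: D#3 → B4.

D to B spans six letter names (D-E-F-G-A-B), plus an octave — that makes it a thirteenth of some quality.
A major thirteenth would be 21 semitones, but D#3 to B4 is 20 — one semitone narrower, making it a minor thirteenth.
(Equivalently, a compound minor sixth: a minor sixth plus an octave.)

minor 13th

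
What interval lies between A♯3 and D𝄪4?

A to D spans four letter names (A-B-C-D) — that makes it a fourth of some quality.
The perfect fourth is 5 semitones; here we have 6, one semitone wider: augmented.

augmented fourth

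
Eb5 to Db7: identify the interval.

E to D spans seven letter names (E-F-G-A-B-C-D), plus an octave, so the interval is some kind of fourteenth.
Eb5 to Db7 is 22 semitones, a half step short of the major fourteenth (23), so this is minor.
(Equivalently, a compound minor seventh: a minor seventh plus an octave.)

m14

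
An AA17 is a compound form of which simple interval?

Take out 2 octaves (14 from the number): 17 − 14 = 3.
So a doubly augmented seventeenth is 2 octaves plus a doubly augmented third. The quality is unchanged.

doubly augmented third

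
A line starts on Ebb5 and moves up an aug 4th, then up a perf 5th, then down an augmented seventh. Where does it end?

Ebb5 up an augmented fourth → Ab5 (6 semitones).
Up a perfect fifth from Ab5: Eb6 (7 semitones up).
Eb6 down an augmented seventh → Fbb5 (12 semitones).

Fbb5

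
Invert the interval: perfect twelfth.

perfect 4th

First reduce the compound perfect twelfth to its simple form, a perfect fifth.
Interval numbers invert to sum to nine: 5 + 4 = 9, so a fifth inverts to a fourth.
And perfect stays perfect under inversion, so we get a perfect fourth.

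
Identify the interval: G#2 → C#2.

perfect 5th

Descending from G#2 to C#2 is the same interval as ascending C#2 to G#2.
C to G spans five letter names (C-D-E-F-G) — that makes it a fifth of some quality.
C#2 to G#2 is 7 semitones, matching the perfect fifth exactly, so the quality is perfect.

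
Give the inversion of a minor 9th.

First reduce the compound minor ninth to its simple form, a minor second.
Interval numbers invert to sum to nine: 2 + 7 = 9, so a second inverts to a seventh.
The quality also flips — minor becomes major — giving a major seventh.

major 7th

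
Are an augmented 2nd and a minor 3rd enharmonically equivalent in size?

Both span 3 semitones: an augmented second and a minor third are the same chromatic distance.

Yes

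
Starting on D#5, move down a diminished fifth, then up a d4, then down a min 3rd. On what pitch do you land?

Down a diminished fifth from D#5: G##4 (6 semitones down).
Up a diminished fourth from G##4: C#5 (4 semitones up).
A minor third down from C#5 is A#4.

A#4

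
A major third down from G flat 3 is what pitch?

Counting three letter names down from G lands on E.
Moving 4 semitones down from Gb3 (the size of a major third) reaches Ebb3.

E double-flat 3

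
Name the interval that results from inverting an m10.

M6

First reduce the compound minor tenth to its simple form, a minor third.
Interval numbers invert to sum to nine: 3 + 6 = 9, so a third inverts to a sixth.
The quality also flips — minor becomes major — giving a major sixth.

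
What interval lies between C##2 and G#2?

C to G spans five letter names (C-D-E-F-G) — that makes it a fifth of some quality.
C##2 to G#2 spans 6 semitones — one semitone narrower than the perfect fifth (7) — giving a diminished fifth.

d5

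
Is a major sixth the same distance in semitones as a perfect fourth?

9 semitones (major sixth) vs 5 semitones (perfect fourth): not equal.

No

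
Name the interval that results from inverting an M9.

First reduce the compound major ninth to its simple form, a major second.
Interval numbers invert to sum to nine: 2 + 7 = 9, so a second inverts to a seventh.
Quality inverts too: major becomes minor. That makes the inversion a minor seventh.

minor seventh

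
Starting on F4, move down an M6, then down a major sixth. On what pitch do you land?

Cb3

F4 down a major sixth → Ab3 (9 semitones).
Ab3 down a major sixth → Cb3 (9 semitones).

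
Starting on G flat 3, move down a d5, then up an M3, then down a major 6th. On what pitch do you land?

A diminished fifth down from Gb3 is C3.
A major third up from C3 is E3.
E3 down a major sixth → G2 (9 semitones).

G 2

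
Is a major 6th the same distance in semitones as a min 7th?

No

9 semitones (major sixth) vs 10 semitones (minor seventh): not equal.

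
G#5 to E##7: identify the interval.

augmented thirteenth

G to E spans six letter names (G-A-B-C-D-E), plus an octave — that makes it a thirteenth of some quality.
A major thirteenth would be 21 semitones; G#5 to E##7 is 22, one semitone wider, so the interval is augmented.
(Equivalently, a compound augmented sixth: an augmented sixth plus an octave.)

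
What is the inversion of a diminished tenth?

First reduce the compound diminished tenth to its simple form, a diminished third.
Inverted interval numbers add to nine, so a third pairs with a sixth (3 + 6 = 9).
The quality also flips — diminished becomes augmented — giving an augmented sixth.

augmented 6th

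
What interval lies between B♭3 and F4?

perfect fifth

B to F spans five letter names (B-C-D-E-F), so the interval is some kind of fifth.
Counting semitones, Bb3→F4 is 7, which is the perfect fifth.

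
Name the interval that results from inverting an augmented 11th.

d5

First reduce the compound augmented eleventh to its simple form, an augmented fourth.
The rule of nine gives the new number: 9 − 4 = 5, so a fourth becomes a fifth.
The quality also flips — augmented becomes diminished — giving a diminished fifth.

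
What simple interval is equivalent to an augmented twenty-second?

augmented 8th

Each octave removed subtracts seven from the number: 22 − 14 = 8.
That makes an augmented twenty-second a compound augmented octave — 2 octaves plus an augmented octave.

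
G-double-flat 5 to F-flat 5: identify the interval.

Descending from Gbb5 to Fb5 is the same interval as ascending Fb5 to Gbb5.
F to G spans two letter names (F-G) — that makes it a second of some quality.
At 1 semitone, Fb5→Gbb5 falls one short of a major second: minor.

minor 2nd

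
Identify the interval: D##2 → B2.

diminished sixth

D to B spans six letter names (D-E-F-G-A-B), so the interval is some kind of sixth.
D##2 to B2 spans 7 semitones — two semitones narrower than the major sixth (9) — giving a diminished sixth.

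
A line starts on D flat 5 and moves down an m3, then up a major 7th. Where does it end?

Down a minor third from Db5: Bb4 (3 semitones down).
Up a major seventh from Bb4: A5 (11 semitones up).

A 5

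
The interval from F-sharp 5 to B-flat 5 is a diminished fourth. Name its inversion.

augmented 5th

The rule of nine gives the new number: 9 − 4 = 5, so a fourth becomes a fifth.
Quality inverts too: diminished becomes augmented. That makes the inversion an augmented fifth.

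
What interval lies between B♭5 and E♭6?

perfect fourth

B to E spans four letter names (B-C-D-E): a fourth.
Counting semitones, Bb5→Eb6 is 5, which is the perfect fourth.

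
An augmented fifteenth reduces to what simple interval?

Take out an octave (7 from the number): 15 − 7 = 8.
So an augmented fifteenth is an octave plus an augmented octave. The quality is unchanged.

A8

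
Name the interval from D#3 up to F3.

diminished 3rd

D to F spans three letter names (D-E-F): a third.
A major third would be 4 semitones; D#3 to F3 is 2, two semitones narrower, so the interval is diminished.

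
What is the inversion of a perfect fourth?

Inverted interval numbers add to nine, so a fourth pairs with a fifth (4 + 5 = 9).
The quality also flips — perfect stays perfect — giving a perfect fifth.

perfect 5th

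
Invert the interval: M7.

The rule of nine gives the new number: 9 − 7 = 2, so a seventh becomes a second.
The quality also flips — major becomes minor — giving a minor second.

minor 2nd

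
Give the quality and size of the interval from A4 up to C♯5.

A to C spans three letter names (A-B-C): a third.
The major third spans 4 semitones, and A4 to C#5 is exactly 4 semitones — so this is a major third.

major third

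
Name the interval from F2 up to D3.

major sixth

F to D spans six letter names (F-G-A-B-C-D) — that makes it a sixth of some quality.
Counting semitones, F2→D3 is 9, which is the major sixth.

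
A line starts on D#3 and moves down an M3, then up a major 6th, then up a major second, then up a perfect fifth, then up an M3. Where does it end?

G##4

A major third down from D#3 is B2.
Up a major sixth from B2: G#3 (9 semitones up).
Up a major second from G#3: A#3 (2 semitones up).
A perfect fifth up from A#3 is E#4.
Up a major third from E#4: G##4 (4 semitones up).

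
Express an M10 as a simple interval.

Subtracting seven from the interval number removes an octave: 10 − 7 = 3.
That makes a major tenth a compound major third — an octave plus a major third.

M3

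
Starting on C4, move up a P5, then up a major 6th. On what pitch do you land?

Up a perfect fifth from C4: G4 (7 semitones up).
A major sixth up from G4 is E5.

E5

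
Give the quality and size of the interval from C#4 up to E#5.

major tenth

C to E spans three letter names (C-D-E), plus an octave, so the interval is some kind of tenth.
C#4 to E#5 is 16 semitones, matching the major tenth exactly, so the quality is major.
(Equivalently, a compound major third: a major third plus an octave.)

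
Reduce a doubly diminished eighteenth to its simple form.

Take out 2 octaves (14 from the number): 18 − 14 = 4.
So a doubly diminished eighteenth is 2 octaves plus a doubly diminished fourth. The quality is unchanged.

dd4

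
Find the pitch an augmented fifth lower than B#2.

Five letter names down from B: E.
An augmented fifth spans 8 semitones, so from B#2 the target pitch is E2.

E2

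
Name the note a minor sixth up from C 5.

Counting six letter names up from C lands on A.
A minor sixth spans 8 semitones, so from C5 the target pitch is Ab5.

A flat 5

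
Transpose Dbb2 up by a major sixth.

Bbb2

Six letter names up from D: B.
A major sixth spans 9 semitones, so from Dbb2 the target pitch is Bbb2.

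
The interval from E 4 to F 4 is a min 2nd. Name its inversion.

Interval numbers invert to sum to nine: 2 + 7 = 9, so a second inverts to a seventh.
Quality inverts too: minor becomes major. That makes the inversion a major seventh.

M7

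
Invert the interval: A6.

diminished 3rd

Interval numbers invert to sum to nine: 6 + 3 = 9, so a sixth inverts to a third.
And augmented becomes diminished under inversion, so we get a diminished third.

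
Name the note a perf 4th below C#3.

Counting four letter names down from C lands on G.
A perfect fourth spans 5 semitones, so from C#3 the target pitch is G#2.

G#2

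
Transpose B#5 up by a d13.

The thirteenth's letter: B up six letter names plus an octave → G.
A diminished thirteenth is 19 semitones; 19 semitones up from B#5 gives G7.

G7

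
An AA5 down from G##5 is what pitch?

Five letter names down from G: C.
A doubly augmented fifth is 9 semitones; 9 semitones down from G##5 gives C5.

C5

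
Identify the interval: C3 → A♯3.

augmented sixth

C to A spans six letter names (C-D-E-F-G-A) — that makes it a sixth of some quality.
C3 to A#3 spans 10 semitones — one semitone wider than the major sixth (9) — giving an augmented sixth.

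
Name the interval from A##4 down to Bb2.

Descending from A##4 to Bb2 is the same interval as ascending Bb2 to A##4.
B to A spans seven letter names (B-C-D-E-F-G-A), plus an octave — that makes it a fourteenth of some quality.
The major fourteenth is 23 semitones; here we have 25, two semitones wider: doubly augmented.
(Equivalently, a compound doubly augmented seventh: a doubly augmented seventh plus an octave.)

doubly augmented fourteenth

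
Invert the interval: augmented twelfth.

diminished 4th

First reduce the compound augmented twelfth to its simple form, an augmented fifth.
Interval numbers invert to sum to nine: 5 + 4 = 9, so a fifth inverts to a fourth.
And augmented becomes diminished under inversion, so we get a diminished fourth.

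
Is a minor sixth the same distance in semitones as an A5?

A minor sixth spans 8 semitones, and an augmented fifth also spans 8 semitones — they're enharmonic.

Yes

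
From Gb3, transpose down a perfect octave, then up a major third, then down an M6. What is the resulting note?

Db2

Gb3 down a perfect octave → Gb2 (12 semitones).
Gb2 up a major third → Bb2 (4 semitones).
Down a major sixth from Bb2: Db2 (9 semitones down).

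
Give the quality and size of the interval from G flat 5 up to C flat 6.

P4

G to C spans four letter names (G-A-B-C), so the interval is some kind of fourth.
Counting semitones, Gb5→Cb6 is 5, which is the perfect fourth.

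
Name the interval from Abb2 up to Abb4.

A to A is the same letter name, plus 2 octaves: a fifteenth.
Counting semitones, Abb2→Abb4 is 24, which is the perfect fifteenth.
(Equivalently, a compound perfect octave: a perfect octave plus an octave.)

P15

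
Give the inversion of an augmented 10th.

First reduce the compound augmented tenth to its simple form, an augmented third.
Interval numbers invert to sum to nine: 3 + 6 = 9, so a third inverts to a sixth.
The quality also flips — augmented becomes diminished — giving a diminished sixth.

diminished sixth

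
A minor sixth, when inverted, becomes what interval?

major third

The rule of nine gives the new number: 9 − 6 = 3, so a sixth becomes a third.
Quality inverts too: minor becomes major. That makes the inversion a major third.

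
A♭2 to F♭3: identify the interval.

m6

A to F spans six letter names (A-B-C-D-E-F) — that makes it a sixth of some quality.
A major sixth would be 9 semitones, but Ab2 to Fb3 is 8 — one semitone narrower, making it a minor sixth.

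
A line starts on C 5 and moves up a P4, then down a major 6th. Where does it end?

A flat 4

C5 up a perfect fourth → F5 (5 semitones).
A major sixth down from F5 is Ab4.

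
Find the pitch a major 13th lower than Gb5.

Bbb3

The thirteenth's letter: G down six letter names plus an octave → B.
A major thirteenth spans 21 semitones, so from Gb5 the target pitch is Bbb3.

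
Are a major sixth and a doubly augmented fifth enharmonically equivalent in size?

Yes

A major sixth spans 9 semitones, and a doubly augmented fifth also spans 9 semitones — they're enharmonic.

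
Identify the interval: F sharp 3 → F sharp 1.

perfect fifteenth

Descending from F#3 to F#1 is the same interval as ascending F#1 to F#3.
F to F is the same letter name, plus 2 octaves, so the interval is some kind of fifteenth.
Counting semitones, F#1→F#3 is 24, which is the perfect fifteenth.
(Equivalently, a compound perfect octave: a perfect octave plus an octave.)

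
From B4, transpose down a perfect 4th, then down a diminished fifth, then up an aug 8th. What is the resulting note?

B4 down a perfect fourth → F#4 (5 semitones).
Down a diminished fifth from F#4: B#3 (6 semitones down).
B#3 up an augmented octave → B##4 (13 semitones).

B##4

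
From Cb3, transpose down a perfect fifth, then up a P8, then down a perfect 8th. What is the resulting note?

Fb2

Cb3 down a perfect fifth → Fb2 (7 semitones).
Fb2 up a perfect octave → Fb3 (12 semitones).
Fb3 down a perfect octave → Fb2 (12 semitones).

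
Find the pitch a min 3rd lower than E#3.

Counting three letter names down from E lands on C.
A minor third spans 3 semitones, so from E#3 the target pitch is C##3.

C##3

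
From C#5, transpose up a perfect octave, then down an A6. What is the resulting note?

C#5 up a perfect octave → C#6 (12 semitones).
C#6 down an augmented sixth → Eb5 (10 semitones).

Eb5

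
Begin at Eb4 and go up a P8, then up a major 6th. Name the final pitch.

C6

A perfect octave up from Eb4 is Eb5.
Eb5 up a major sixth → C6 (9 semitones).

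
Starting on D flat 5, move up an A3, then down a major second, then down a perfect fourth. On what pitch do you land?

An augmented third up from Db5 is F#5.
A major second down from F#5 is E5.
Down a perfect fourth from E5: B4 (5 semitones down).

B 4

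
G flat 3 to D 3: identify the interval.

Descending from Gb3 to D3 is the same interval as ascending D3 to Gb3.
D to G spans four letter names (D-E-F-G) — that makes it a fourth of some quality.
The perfect fourth is 5 semitones; here we have 4, one semitone narrower: diminished.

diminished fourth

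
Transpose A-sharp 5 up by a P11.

Counting four letter names plus an octave up from A lands on D.
A perfect eleventh spans 17 semitones, so from A#5 the target pitch is D#7.

D-sharp 7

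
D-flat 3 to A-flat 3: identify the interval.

D to A spans five letter names (D-E-F-G-A): a fifth.
The perfect fifth spans 7 semitones, and Db3 to Ab3 is exactly 7 semitones — so this is a perfect fifth.

perfect fifth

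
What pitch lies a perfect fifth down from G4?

Counting five letter names down from G lands on C.
A perfect fifth is 7 semitones; 7 semitones down from G4 gives C4.

C4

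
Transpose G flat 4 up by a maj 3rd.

B flat 4

Counting three letter names up from G lands on B.
Moving 4 semitones up from Gb4 (the size of a major third) reaches Bb4.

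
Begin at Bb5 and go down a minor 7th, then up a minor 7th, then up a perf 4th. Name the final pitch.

Bb5 down a minor seventh → C5 (10 semitones).
Up a minor seventh from C5: Bb5 (10 semitones up).
A perfect fourth up from Bb5 is Eb6.

Eb6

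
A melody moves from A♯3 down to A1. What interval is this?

Descending from A#3 to A1 is the same interval as ascending A1 to A#3.
A to A is the same letter name, plus 2 octaves, so the interval is some kind of fifteenth.
A1 to A#3 spans 25 semitones — one semitone wider than the perfect fifteenth (24) — giving an augmented fifteenth.
(Equivalently, a compound augmented octave: an augmented octave plus an octave.)

augmented fifteenth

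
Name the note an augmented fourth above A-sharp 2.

Four letter names up from A: D.
Moving 6 semitones up from A#2 (the size of an augmented fourth) reaches D##3.

D-double-sharp 3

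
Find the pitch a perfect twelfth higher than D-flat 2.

A-flat 3

The twelfth's letter: D up five letter names plus an octave → A.
A perfect twelfth spans 19 semitones, so from Db2 the target pitch is Ab3.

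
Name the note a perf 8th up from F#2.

F#3

An octave keeps the letter name F, an octave up from F.
Moving 12 semitones up from F#2 (the size of a perfect octave) reaches F#3.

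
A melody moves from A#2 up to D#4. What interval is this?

P11

A to D spans four letter names (A-B-C-D), plus an octave: an eleventh.
The perfect eleventh spans 17 semitones, and A#2 to D#4 is exactly 17 semitones — so this is a perfect eleventh.
(Equivalently, a compound perfect fourth: a perfect fourth plus an octave.)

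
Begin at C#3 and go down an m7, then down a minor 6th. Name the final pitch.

F##1

A minor seventh down from C#3 is D#2.
A minor sixth down from D#2 is F##1.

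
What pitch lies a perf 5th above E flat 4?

B flat 4

Counting five letter names up from E lands on B.
A perfect fifth is 7 semitones; 7 semitones up from Eb4 gives Bb4.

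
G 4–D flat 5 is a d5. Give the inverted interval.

augmented fourth

The rule of nine gives the new number: 9 − 5 = 4, so a fifth becomes a fourth.
Quality inverts too: diminished becomes augmented. That makes the inversion an augmented fourth.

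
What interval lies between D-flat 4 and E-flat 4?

major second

D to E spans two letter names (D-E): a second.
Db4 to Eb4 is 2 semitones, matching the major second exactly, so the quality is major.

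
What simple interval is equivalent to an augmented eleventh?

augmented 4th

Take out an octave (7 from the number): 11 − 7 = 4.
That makes an augmented eleventh a compound augmented fourth — an octave plus an augmented fourth.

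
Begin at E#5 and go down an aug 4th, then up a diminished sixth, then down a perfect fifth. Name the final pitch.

Down an augmented fourth from E#5: B4 (6 semitones down).
B4 up a diminished sixth → Gb5 (7 semitones).
Down a perfect fifth from Gb5: Cb5 (7 semitones down).

Cb5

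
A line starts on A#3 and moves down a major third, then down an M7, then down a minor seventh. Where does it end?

A1

Down a major third from A#3: F#3 (4 semitones down).
Down a major seventh from F#3: G2 (11 semitones down).
G2 down a minor seventh → A1 (10 semitones).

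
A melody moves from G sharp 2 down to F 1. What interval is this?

augmented 9th

Descending from G#2 to F1 is the same interval as ascending F1 to G#2.
F to G spans two letter names (F-G), plus an octave, so the interval is some kind of ninth.
F1 to G#2 spans 15 semitones — one semitone wider than the major ninth (14) — giving an augmented ninth.
(Equivalently, a compound augmented second: an augmented second plus an octave.)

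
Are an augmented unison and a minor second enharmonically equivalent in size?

An augmented unison = 1 semitone = a minor second; enharmonically equal.

Yes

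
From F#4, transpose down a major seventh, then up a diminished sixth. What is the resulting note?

A major seventh down from F#4 is G3.
A diminished sixth up from G3 is Ebb4.

Ebb4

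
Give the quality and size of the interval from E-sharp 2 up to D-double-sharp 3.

E to D spans seven letter names (E-F-G-A-B-C-D), so the interval is some kind of seventh.
E#2 to D##3 is 11 semitones, matching the major seventh exactly, so the quality is major.

major seventh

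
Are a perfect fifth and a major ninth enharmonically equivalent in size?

No

A perfect fifth is 7 semitones but a major ninth is 14 semitones — different sizes.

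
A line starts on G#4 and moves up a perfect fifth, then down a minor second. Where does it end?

C##5

G#4 up a perfect fifth → D#5 (7 semitones).
A minor second down from D#5 is C##5.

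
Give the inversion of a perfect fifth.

perfect fourth

The rule of nine gives the new number: 9 − 5 = 4, so a fifth becomes a fourth.
And perfect stays perfect under inversion, so we get a perfect fourth.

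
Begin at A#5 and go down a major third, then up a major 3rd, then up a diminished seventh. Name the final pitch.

A#5 down a major third → F#5 (4 semitones).
F#5 up a major third → A#5 (4 semitones).
A diminished seventh up from A#5 is G6.

G6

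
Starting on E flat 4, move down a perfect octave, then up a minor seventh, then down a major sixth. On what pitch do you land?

A perfect octave down from Eb4 is Eb3.
Up a minor seventh from Eb3: Db4 (10 semitones up).
Down a major sixth from Db4: Fb3 (9 semitones down).

F flat 3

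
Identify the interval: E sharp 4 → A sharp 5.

E to A spans four letter names (E-F-G-A), plus an octave, so the interval is some kind of eleventh.
The perfect eleventh spans 17 semitones, and E#4 to A#5 is exactly 17 semitones — so this is a perfect eleventh.
(Equivalently, a compound perfect fourth: a perfect fourth plus an octave.)

perfect eleventh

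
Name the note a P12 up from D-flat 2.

A-flat 3

Counting five letter names plus an octave up from D lands on A.
Moving 19 semitones up from Db2 (the size of a perfect twelfth) reaches Ab3.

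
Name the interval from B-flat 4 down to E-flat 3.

perfect 12th

Descending from Bb4 to Eb3 is the same interval as ascending Eb3 to Bb4.
E to B spans five letter names (E-F-G-A-B), plus an octave: a twelfth.
The perfect twelfth spans 19 semitones, and Eb3 to Bb4 is exactly 19 semitones — so this is a perfect twelfth.
(Equivalently, a compound perfect fifth: a perfect fifth plus an octave.)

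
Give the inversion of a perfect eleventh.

P5

First reduce the compound perfect eleventh to its simple form, a perfect fourth.
Inverted interval numbers add to nine, so a fourth pairs with a fifth (4 + 5 = 9).
The quality also flips — perfect stays perfect — giving a perfect fifth.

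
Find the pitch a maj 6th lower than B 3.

Counting six letter names down from B lands on D.
A major sixth spans 9 semitones, so from B3 the target pitch is D3.

D 3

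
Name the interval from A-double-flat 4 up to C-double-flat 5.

A to C spans three letter names (A-B-C) — that makes it a third of some quality.
At 3 semitones, Abb4→Cbb5 falls one short of a major third: minor.

minor third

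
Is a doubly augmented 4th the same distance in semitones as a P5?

Both span 7 semitones: a doubly augmented fourth and a perfect fifth are the same chromatic distance.

Yes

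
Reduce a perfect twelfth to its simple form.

perfect 5th

Subtracting seven from the interval number removes an octave: 12 − 7 = 5.
That makes a perfect twelfth a compound perfect fifth — an octave plus a perfect fifth.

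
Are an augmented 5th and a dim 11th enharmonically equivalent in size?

8 semitones (augmented fifth) vs 16 semitones (diminished eleventh): not equal.

No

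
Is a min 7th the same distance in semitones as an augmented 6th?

Yes

A minor seventh = 10 semitones = an augmented sixth; enharmonically equal.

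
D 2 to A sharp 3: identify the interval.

augmented twelfth

D to A spans five letter names (D-E-F-G-A), plus an octave: a twelfth.
A perfect twelfth would be 19 semitones; D2 to A#3 is 20, one semitone wider, so the interval is augmented.
(Equivalently, a compound augmented fifth: an augmented fifth plus an octave.)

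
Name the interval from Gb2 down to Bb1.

Descending from Gb2 to Bb1 is the same interval as ascending Bb1 to Gb2.
B to G spans six letter names (B-C-D-E-F-G): a sixth.
Bb1 to Gb2 is 8 semitones, a half step short of the major sixth (9), so this is minor.

minor sixth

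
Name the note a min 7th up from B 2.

A 3

The seventh takes the letter from B up to A.
Moving 10 semitones up from B2 (the size of a minor seventh) reaches A3.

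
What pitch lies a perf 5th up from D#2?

Five letter names up from D: A.
Moving 7 semitones up from D#2 (the size of a perfect fifth) reaches A#2.

A#2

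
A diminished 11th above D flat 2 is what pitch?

G double-flat 3

Counting four letter names plus an octave up from D lands on G.
A diminished eleventh spans 16 semitones, so from Db2 the target pitch is Gbb3.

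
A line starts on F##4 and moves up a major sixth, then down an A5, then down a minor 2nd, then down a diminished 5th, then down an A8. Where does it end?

Up a major sixth from F##4: D##5 (9 semitones up).
D##5 down an augmented fifth → G#4 (8 semitones).
G#4 down a minor second → F##4 (1 semitone).
F##4 down a diminished fifth → B##3 (6 semitones).
An augmented octave down from B##3 is B#2.

B#2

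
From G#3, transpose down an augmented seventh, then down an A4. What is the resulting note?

Ebb2

G#3 down an augmented seventh → Ab2 (12 semitones).
Ab2 down an augmented fourth → Ebb2 (6 semitones).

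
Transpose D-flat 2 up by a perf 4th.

Counting four letter names up from D lands on G.
A perfect fourth is 5 semitones; 5 semitones up from Db2 gives Gb2.

G-flat 2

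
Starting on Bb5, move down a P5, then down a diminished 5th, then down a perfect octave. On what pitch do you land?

A perfect fifth down from Bb5 is Eb5.
Eb5 down a diminished fifth → A4 (6 semitones).
A perfect octave down from A4 is A3.

A3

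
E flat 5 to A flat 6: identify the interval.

E to A spans four letter names (E-F-G-A), plus an octave — that makes it an eleventh of some quality.
Eb5 to Ab6 is 17 semitones, matching the perfect eleventh exactly, so the quality is perfect.
(Equivalently, a compound perfect fourth: a perfect fourth plus an octave.)

P11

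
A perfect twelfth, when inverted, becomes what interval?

First reduce the compound perfect twelfth to its simple form, a perfect fifth.
Interval numbers invert to sum to nine: 5 + 4 = 9, so a fifth inverts to a fourth.
The quality also flips — perfect stays perfect — giving a perfect fourth.

P4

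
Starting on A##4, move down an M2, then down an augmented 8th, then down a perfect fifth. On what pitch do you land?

A##4 down a major second → G##4 (2 semitones).
G##4 down an augmented octave → G#3 (13 semitones).
A perfect fifth down from G#3 is C#3.

C#3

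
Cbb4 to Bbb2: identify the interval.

Descending from Cbb4 to Bbb2 is the same interval as ascending Bbb2 to Cbb4.
B to C spans two letter names (B-C), plus an octave: a ninth.
A major ninth would be 14 semitones, but Bbb2 to Cbb4 is 13 — one semitone narrower, making it a minor ninth.
(Equivalently, a compound minor second: a minor second plus an octave.)

minor ninth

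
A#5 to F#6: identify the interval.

minor 6th

A to F spans six letter names (A-B-C-D-E-F) — that makes it a sixth of some quality.
At 8 semitones, A#5→F#6 falls one short of a major sixth: minor.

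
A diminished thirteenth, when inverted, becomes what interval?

First reduce the compound diminished thirteenth to its simple form, a diminished sixth.
Interval numbers invert to sum to nine: 6 + 3 = 9, so a sixth inverts to a third.
The quality also flips — diminished becomes augmented — giving an augmented third.

augmented 3rd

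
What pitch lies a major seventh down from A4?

The seventh takes the letter from A down to B.
A major seventh is 11 semitones; 11 semitones down from A4 gives Bb3.

Bb3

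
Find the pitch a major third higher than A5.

The third takes the letter from A up to C.
Moving 4 semitones up from A5 (the size of a major third) reaches C#6.

C#6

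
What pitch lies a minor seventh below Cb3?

The seventh takes the letter from C down to D.
A minor seventh spans 10 semitones, so from Cb3 the target pitch is Db2.

Db2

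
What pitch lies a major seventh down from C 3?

Counting seven letter names down from C lands on D.
Moving 11 semitones down from C3 (the size of a major seventh) reaches Db2.

D-flat 2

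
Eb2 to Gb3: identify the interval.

minor tenth

E to G spans three letter names (E-F-G), plus an octave, so the interval is some kind of tenth.
At 15 semitones, Eb2→Gb3 falls one short of a major tenth: minor.
(Equivalently, a compound minor third: a minor third plus an octave.)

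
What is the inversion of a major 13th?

First reduce the compound major thirteenth to its simple form, a major sixth.
The rule of nine gives the new number: 9 − 6 = 3, so a sixth becomes a third.
The quality also flips — major becomes minor — giving a minor third.

m3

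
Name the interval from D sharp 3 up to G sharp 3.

D to G spans four letter names (D-E-F-G), so the interval is some kind of fourth.
The perfect fourth spans 5 semitones, and D#3 to G#3 is exactly 5 semitones — so this is a perfect fourth.

perfect fourth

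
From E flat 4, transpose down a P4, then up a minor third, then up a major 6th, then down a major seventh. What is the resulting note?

Down a perfect fourth from Eb4: Bb3 (5 semitones down).
Bb3 up a minor third → Db4 (3 semitones).
Db4 up a major sixth → Bb4 (9 semitones).
Down a major seventh from Bb4: Cb4 (11 semitones down).

C flat 4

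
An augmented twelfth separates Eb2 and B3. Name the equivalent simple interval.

Subtracting seven from the interval number removes an octave: 12 − 7 = 5.
That makes an augmented twelfth a compound augmented fifth — an octave plus an augmented fifth.

augmented fifth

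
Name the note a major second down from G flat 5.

Two letter names down from G: F.
A major second is 2 semitones; 2 semitones down from Gb5 gives Fb5.

F flat 5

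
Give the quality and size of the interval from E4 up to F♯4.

M2

E to F spans two letter names (E-F) — that makes it a second of some quality.
Counting semitones, E4→F#4 is 2, which is the major second.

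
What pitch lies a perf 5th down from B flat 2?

Five letter names down from B: E.
Moving 7 semitones down from Bb2 (the size of a perfect fifth) reaches Eb2.

E flat 2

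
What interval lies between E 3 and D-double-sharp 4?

augmented seventh

E to D spans seven letter names (E-F-G-A-B-C-D) — that makes it a seventh of some quality.
The major seventh is 11 semitones; here we have 12, one semitone wider: augmented.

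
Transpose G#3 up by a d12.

D5

Counting five letter names plus an octave up from G lands on D.
A diminished twelfth spans 18 semitones, so from G#3 the target pitch is D5.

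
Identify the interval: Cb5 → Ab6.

C to A spans six letter names (C-D-E-F-G-A), plus an octave, so the interval is some kind of thirteenth.
Cb5 to Ab6 is 21 semitones, matching the major thirteenth exactly, so the quality is major.
(Equivalently, a compound major sixth: a major sixth plus an octave.)

M13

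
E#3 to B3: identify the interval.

E to B spans five letter names (E-F-G-A-B), so the interval is some kind of fifth.
The perfect fifth is 7 semitones; here we have 6, one semitone narrower: diminished.

diminished fifth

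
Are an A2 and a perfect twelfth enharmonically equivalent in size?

3 semitones (augmented second) vs 19 semitones (perfect twelfth): not equal.

No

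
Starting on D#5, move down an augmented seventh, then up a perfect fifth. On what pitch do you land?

An augmented seventh down from D#5 is Eb4.
A perfect fifth up from Eb4 is Bb4.

Bb4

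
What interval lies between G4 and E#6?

augmented thirteenth

G to E spans six letter names (G-A-B-C-D-E), plus an octave: a thirteenth.
The major thirteenth is 21 semitones; here we have 22, one semitone wider: augmented.
(Equivalently, a compound augmented sixth: an augmented sixth plus an octave.)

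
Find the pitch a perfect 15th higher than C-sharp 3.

C-sharp 5

A fifteenth keeps the letter name C, two octaves up from C.
A perfect fifteenth spans 24 semitones, so from C#3 the target pitch is C#5.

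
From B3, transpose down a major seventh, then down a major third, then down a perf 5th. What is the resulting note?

Db2

A major seventh down from B3 is C3.
Down a major third from C3: Ab2 (4 semitones down).
Ab2 down a perfect fifth → Db2 (7 semitones).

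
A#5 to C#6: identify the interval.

A to C spans three letter names (A-B-C) — that makes it a third of some quality.
A#5 to C#6 is 3 semitones, a half step short of the major third (4), so this is minor.

m3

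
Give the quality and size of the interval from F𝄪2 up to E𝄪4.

F to E spans seven letter names (F-G-A-B-C-D-E), plus an octave: a fourteenth.
The major fourteenth spans 23 semitones, and F##2 to E##4 is exactly 23 semitones — so this is a major fourteenth.
(Equivalently, a compound major seventh: a major seventh plus an octave.)

major fourteenth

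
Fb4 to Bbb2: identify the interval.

perfect twelfth

Descending from Fb4 to Bbb2 is the same interval as ascending Bbb2 to Fb4.
B to F spans five letter names (B-C-D-E-F), plus an octave: a twelfth.
Bbb2 to Fb4 is 19 semitones, matching the perfect twelfth exactly, so the quality is perfect.
(Equivalently, a compound perfect fifth: a perfect fifth plus an octave.)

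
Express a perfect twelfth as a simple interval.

Take out an octave (7 from the number): 12 − 7 = 5.
So a perfect twelfth is an octave plus a perfect fifth. The quality is unchanged.

P5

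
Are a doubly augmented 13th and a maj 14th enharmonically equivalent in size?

Yes

Both span 23 semitones: a doubly augmented thirteenth and a major fourteenth are the same chromatic distance.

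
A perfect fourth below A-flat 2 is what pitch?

Four letter names down from A: E.
A perfect fourth spans 5 semitones, so from Ab2 the target pitch is Eb2.

E-flat 2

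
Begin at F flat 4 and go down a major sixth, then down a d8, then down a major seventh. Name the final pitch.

A major sixth down from Fb4 is Abb3.
Down a diminished octave from Abb3: Ab2 (11 semitones down).
Down a major seventh from Ab2: Bbb1 (11 semitones down).

B double-flat 1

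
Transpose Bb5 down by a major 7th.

Counting seven letter names down from B lands on C.
A major seventh spans 11 semitones, so from Bb5 the target pitch is Cb5.

Cb5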